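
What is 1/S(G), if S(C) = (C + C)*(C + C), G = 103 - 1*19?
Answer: 1/28224 ≈ 3.5431e-5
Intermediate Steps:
G = 84 (G = 103 - 19 = 84)
S(C) = 4*C² (S(C) = (2*C)*(2*C) = 4*C²)
1/S(G) = 1/(4*84²) = 1/(4*7056) = 1/28224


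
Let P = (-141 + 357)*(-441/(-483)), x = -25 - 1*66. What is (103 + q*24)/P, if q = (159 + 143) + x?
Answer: 118841/4536 ≈ 26.200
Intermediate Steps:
x = -91 (x = -25 - 66 = -91)
q = 211 (q = (159 + 143) - 91 = 302 - 91 = 211)
P = 4536/23 (P = 216*(-441*(-1/483)) = 216*(21/23) = 4536/23 ≈ 197.22)
(103 + q*24)/P = (103 + 211*24)/(4536/23) = (103 + 5064)*(23/4536) = 5167*(23/4536) = 118841/4536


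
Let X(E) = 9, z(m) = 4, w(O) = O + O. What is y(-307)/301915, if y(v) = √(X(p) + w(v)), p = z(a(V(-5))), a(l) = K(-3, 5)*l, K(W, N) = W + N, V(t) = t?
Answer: 11*I*√5/301915 ≈ 8.1469e-5*I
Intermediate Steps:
w(O) = 2*O
K(W, N) = N + W
a(l) = 2*l (a(l) = (5 - 3)*l = 2*l)
p = 4
y(v) = √(9 + 2*v)
y(-307)/301915 = √(9 + 2*(-307))/301915 = √(9 - 614)*(1/301915) = √(-605)*(1/301915) = (11*I*√5)*(1/301915) = 11*I*√5/301915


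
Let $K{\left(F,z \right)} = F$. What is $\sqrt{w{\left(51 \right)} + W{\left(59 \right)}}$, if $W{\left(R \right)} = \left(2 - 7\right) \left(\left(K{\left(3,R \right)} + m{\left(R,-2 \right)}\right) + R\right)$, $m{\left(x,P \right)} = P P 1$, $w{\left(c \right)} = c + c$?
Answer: $2 i \sqrt{57} \approx 15.1 i$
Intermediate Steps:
$w{\left(c \right)} = 2 c$
$m{\left(x,P \right)} = P^{2}$ ($m{\left(x,P \right)} = P^{2} \cdot 1 = P^{2}$)
$W{\left(R \right)} = -35 - 5 R$ ($W{\left(R \right)} = \left(2 - 7\right) \left(\left(3 + \left(-2\right)^{2}\right) + R\right) = - 5 \left(\left(3 + 4\right) + R\right) = - 5 \left(7 + R\right) = -35 - 5 R$)
$\sqrt{w{\left(51 \right)} + W{\left(59 \right)}} = \sqrt{2 \cdot 51 - 330} = \sqrt{102 - 330} = \sqrt{-228} = 2 i \sqrt{57}$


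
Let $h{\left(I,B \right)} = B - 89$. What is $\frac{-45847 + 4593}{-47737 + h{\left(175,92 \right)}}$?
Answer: $\frac{20627}{23867} \approx 0.86425$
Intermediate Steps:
$h{\left(I,B \right)} = -89 + B$ ($h{\left(I,B \right)} = B - 89 = -89 + B$)
$\frac{-45847 + 4593}{-47737 + h{\left(175,92 \right)}} = \frac{-45847 + 4593}{-47737 + \left(-89 + 92\right)} = - \frac{41254}{-47737 + 3} = - \frac{41254}{-47734} = \left(-41254\right) \left(- \frac{1}{47734}\right) = \frac{20627}{23867}$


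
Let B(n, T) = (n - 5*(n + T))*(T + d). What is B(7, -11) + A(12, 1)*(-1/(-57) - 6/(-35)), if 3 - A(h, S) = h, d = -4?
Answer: -270456/665 ≈ -406.70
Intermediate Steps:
A(h, S) = 3 - h
B(n, T) = (-4 + T)*(-5*T - 4*n) (B(n, T) = (n - 5*(n + T))*(T - 4) = (n - 5*(T + n))*(-4 + T) = (n + (-5*T - 5*n))*(-4 + T) = (-5*T - 4*n)*(-4 + T) = (-4 + T)*(-5*T - 4*n))
B(7, -11) + A(12, 1)*(-1/(-57) - 6/(-35)) = (-5*(-11)² + 16*7 + 20*(-11) - 4*(-11)*7) + (3 - 1*12)*(-1/(-57) - 6/(-35)) = (-5*121 + 112 - 220 + 308) + (3 - 12)*(-1*(-1/57) - 6*(-1/35)) = (-605 + 112 - 220 + 308) - 9*(1/57 + 6/35) = -405 - 9*377/1995 = -405 - 1131/665 = -270456/665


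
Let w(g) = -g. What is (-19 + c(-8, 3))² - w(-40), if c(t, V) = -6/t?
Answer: 4689/16 ≈ 293.06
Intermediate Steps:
(-19 + c(-8, 3))² - w(-40) = (-19 - 6/(-8))² - (-1)*(-40) = (-19 - 6*(-⅛))² - 1*40 = (-19 + ¾)² - 40 = (-73/4)² - 40 = 5329/16 - 40 = 4689/16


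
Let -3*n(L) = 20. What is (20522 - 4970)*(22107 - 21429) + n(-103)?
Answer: 31632748/3 ≈ 1.0544e+7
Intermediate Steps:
n(L) = -20/3 (n(L) = -1/3*20 = -20/3)
(20522 - 4970)*(22107 - 21429) + n(-103) = (20522 - 4970)*(22107 - 21429) - 20/3 = 15552*678 - 20/3 = 10544256 - 20/3 = 31632748/3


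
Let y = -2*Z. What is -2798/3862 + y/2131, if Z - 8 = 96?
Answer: -3382917/4114961 ≈ -0.82210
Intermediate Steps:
Z = 104 (Z = 8 + 96 = 104)
y = -208 (y = -2*104 = -208)
-2798/3862 + y/2131 = -2798/3862 - 208/2131 = -2798*1/3862 - 208*1/2131 = -1399/1931 - 208/2131 = -3382917/4114961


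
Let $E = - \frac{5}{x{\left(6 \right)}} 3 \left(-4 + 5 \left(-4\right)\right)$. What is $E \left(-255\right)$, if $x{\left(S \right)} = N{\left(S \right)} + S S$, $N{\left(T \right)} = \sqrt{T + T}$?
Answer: $- \frac{275400}{107} + \frac{15300 \sqrt{3}}{107} \approx -2326.2$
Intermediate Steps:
$N{\left(T \right)} = \sqrt{2} \sqrt{T}$ ($N{\left(T \right)} = \sqrt{2 T} = \sqrt{2} \sqrt{T}$)
$x{\left(S \right)} = S^{2} + \sqrt{2} \sqrt{S}$ ($x{\left(S \right)} = \sqrt{2} \sqrt{S} + S S = \sqrt{2} \sqrt{S} + S^{2} = S^{2} + \sqrt{2} \sqrt{S}$)
$E = \frac{360}{36 + 2 \sqrt{3}}$ ($E = - \frac{5}{6^{2} + \sqrt{2} \sqrt{6}} \cdot 3 \left(-4 + 5 \left(-4\right)\right) = - \frac{5}{36 + 2 \sqrt{3}} \cdot 3 \left(-4 - 20\right) = - \frac{15}{36 + 2 \sqrt{3}} \left(-24\right) = \frac{360}{36 + 2 \sqrt{3}} \approx 9.1222$)
$E \left(-255\right) = \left(\frac{1080}{107} - \frac{60 \sqrt{3}}{107}\right) \left(-255\right) = - \frac{275400}{107} + \frac{15300 \sqrt{3}}{107}$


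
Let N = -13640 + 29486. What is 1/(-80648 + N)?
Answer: -1/64802 ≈ -1.5432e-5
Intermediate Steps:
N = 15846
1/(-80648 + N) = 1/(-80648 + 15846) = 1/(-64802) = -1/64802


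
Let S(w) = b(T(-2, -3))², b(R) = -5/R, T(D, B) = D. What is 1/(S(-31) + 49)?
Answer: 4/221 ≈ 0.018100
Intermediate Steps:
S(w) = 25/4 (S(w) = (-5/(-2))² = (-5*(-½))² = (5/2)² = 25/4)
1/(S(-31) + 49) = 1/(25/4 + 49) = 1/(221/4) = 4/221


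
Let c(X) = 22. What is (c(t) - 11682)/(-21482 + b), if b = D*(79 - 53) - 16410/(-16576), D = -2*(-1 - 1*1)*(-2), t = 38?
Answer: 19327616/35951703 ≈ 0.53760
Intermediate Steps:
D = -8 (D = -2*(-1 - 1)*(-2) = -2*(-2)*(-2) = 4*(-2) = -8)
b = -1715699/8288 (b = -8*(79 - 53) - 16410/(-16576) = -8*26 - 16410*(-1/16576) = -208 + 8205/8288 = -1715699/8288 ≈ -207.01)
(c(t) - 11682)/(-21482 + b) = (22 - 11682)/(-21482 - 1715699/8288) = -11660/(-179758515/8288) = -11660*(-8288/179758515) = 19327616/35951703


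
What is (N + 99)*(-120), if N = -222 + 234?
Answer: -13320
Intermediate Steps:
N = 12
(N + 99)*(-120) = (12 + 99)*(-120) = 111*(-120) = -13320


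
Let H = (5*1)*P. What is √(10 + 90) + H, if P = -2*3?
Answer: -20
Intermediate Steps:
P = -6
H = -30 (H = (5*1)*(-6) = 5*(-6) = -30)
√(10 + 90) + H = √(10 + 90) - 30 = √100 - 30 = 10 - 30 = -20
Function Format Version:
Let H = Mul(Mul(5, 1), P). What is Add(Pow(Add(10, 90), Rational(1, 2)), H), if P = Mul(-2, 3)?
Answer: -20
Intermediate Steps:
P = -6
H = -30 (H = Mul(Mul(5, 1), -6) = Mul(5, -6) = -30)
Add(Pow(Add(10, 90), Rational(1, 2)), H) = Add(Pow(Add(10, 90), Rational(1, 2)), -30) = Add(Pow(100, Rational(1, 2)), -30) = Add(10, -30) = -20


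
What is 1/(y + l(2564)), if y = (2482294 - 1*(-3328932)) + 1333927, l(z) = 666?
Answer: 1/7145819 ≈ 1.3994e-7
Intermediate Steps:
y = 7145153 (y = (2482294 + 3328932) + 1333927 = 5811226 + 1333927 = 7145153)
1/(y + l(2564)) = 1/(7145153 + 666) = 1/7145819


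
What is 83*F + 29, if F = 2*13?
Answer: 2187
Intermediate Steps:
F = 26
83*F + 29 = 83*26 + 29 = 2158 + 29 = 2187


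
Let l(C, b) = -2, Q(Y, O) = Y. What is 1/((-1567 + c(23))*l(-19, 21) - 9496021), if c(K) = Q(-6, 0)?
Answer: -1/9492875 ≈ -1.0534e-7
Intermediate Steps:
c(K) = -6
1/((-1567 + c(23))*l(-19, 21) - 9496021) = 1/((-1567 - 6)*(-2) - 9496021) = 1/(-1573*(-2) - 9496021) = 1/(3146 - 9496021) = 1/(-9492875) = -1/9492875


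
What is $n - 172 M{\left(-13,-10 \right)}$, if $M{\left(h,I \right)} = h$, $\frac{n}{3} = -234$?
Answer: $1534$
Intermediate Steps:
$n = -702$ ($n = 3 \left(-234\right) = -702$)
$n - 172 M{\left(-13,-10 \right)} = -702 - -2236 = -702 + 2236 = 1534$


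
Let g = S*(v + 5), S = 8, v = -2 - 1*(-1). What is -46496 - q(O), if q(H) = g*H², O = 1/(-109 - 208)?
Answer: -4672336576/100489 ≈ -46496.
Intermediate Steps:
v = -1 (v = -2 + 1 = -1)
O = -1/317 (O = 1/(-317) = -1/317 ≈ -0.0031546)
g = 32 (g = 8*(-1 + 5) = 8*4 = 32)
q(H) = 32*H²
-46496 - q(O) = -46496 - 32*(-1/317)² = -46496 - 32/100489 = -4672336576/100489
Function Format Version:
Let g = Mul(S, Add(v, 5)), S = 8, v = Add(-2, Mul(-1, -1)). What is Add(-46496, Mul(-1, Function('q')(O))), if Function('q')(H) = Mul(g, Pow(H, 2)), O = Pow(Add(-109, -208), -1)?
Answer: Rational(-4672336576, 100489) ≈ -46496.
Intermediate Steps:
v = -1 (v = Add(-2, 1) = -1)
O = Rational(-1, 317) (O = Pow(-317, -1) = Rational(-1, 317) ≈ -0.0031546)
g = 32 (g = Mul(8, Add(-1, 5)) = Mul(8, 4) = 32)
Function('q')(H) = Mul(32, Pow(H, 2))
Add(-46496, Mul(-1, Function('q')(O))) = Add(-46496, Mul(-1, Mul(32, Pow(Rational(-1, 317), 2)))) = Add(-46496, Mul(-1, Mul(32, Rational(1, 100489)))) = Add(-46496, Mul(-1, Rational(32, 100489))) = Add(-46496, Rational(-32, 100489)) = Rational(-4672336576, 100489)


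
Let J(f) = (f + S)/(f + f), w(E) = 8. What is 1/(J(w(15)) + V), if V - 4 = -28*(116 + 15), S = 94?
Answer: -8/29261 ≈ -0.00027340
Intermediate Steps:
J(f) = (94 + f)/(2*f) (J(f) = (f + 94)/(f + f) = (94 + f)/((2*f)) = (94 + f)*(1/(2*f)) = (94 + f)/(2*f))
V = -3664 (V = 4 - 28*(116 + 15) = 4 - 28*131 = 4 - 3668 = -3664)
1/(J(w(15)) + V) = 1/((½)*(94 + 8)/8 - 3664) = 1/((½)*(⅛)*102 - 3664) = 1/(51/8 - 3664) = 1/(-29261/8) = -8/29261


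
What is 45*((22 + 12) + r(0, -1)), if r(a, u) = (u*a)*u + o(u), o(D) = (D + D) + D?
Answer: 1395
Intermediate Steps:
o(D) = 3*D (o(D) = 2*D + D = 3*D)
r(a, u) = 3*u + a*u² (r(a, u) = (u*a)*u + 3*u = (a*u)*u + 3*u = a*u² + 3*u = 3*u + a*u²)
45*((22 + 12) + r(0, -1)) = 45*((22 + 12) - (3 + 0*(-1))) = 45*(34 - (3 + 0)) = 45*(34 - 1*3) = 45*(34 - 3) = 45*31 = 1395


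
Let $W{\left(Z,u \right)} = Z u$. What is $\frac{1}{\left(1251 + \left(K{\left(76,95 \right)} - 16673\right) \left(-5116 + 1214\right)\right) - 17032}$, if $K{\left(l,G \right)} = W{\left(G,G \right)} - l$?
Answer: $\frac{1}{30123267} \approx 3.3197 \cdot 10^{-8}$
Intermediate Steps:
$K{\left(l,G \right)} = G^{2} - l$ ($K{\left(l,G \right)} = G G - l = G^{2} - l$)
$\frac{1}{\left(1251 + \left(K{\left(76,95 \right)} - 16673\right) \left(-5116 + 1214\right)\right) - 17032} = \frac{1}{\left(1251 + \left(\left(95^{2} - 76\right) - 16673\right) \left(-5116 + 1214\right)\right) - 17032} = \frac{1}{\left(1251 + \left(\left(9025 - 76\right) - 16673\right) \left(-3902\right)\right) - 17032} = \frac{1}{\left(1251 + \left(8949 - 16673\right) \left(-3902\right)\right) - 17032} = \frac{1}{\left(1251 - -30139048\right) - 17032} = \frac{1}{\left(1251 + 30139048\right) - 17032} = \frac{1}{30140299 - 17032} = \frac{1}{30123267}$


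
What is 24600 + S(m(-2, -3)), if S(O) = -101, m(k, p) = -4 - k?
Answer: 24499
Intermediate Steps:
24600 + S(m(-2, -3)) = 24600 - 101 = 24499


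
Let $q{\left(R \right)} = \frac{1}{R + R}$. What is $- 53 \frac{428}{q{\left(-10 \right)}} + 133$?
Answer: $453813$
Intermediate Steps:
$q{\left(R \right)} = \frac{1}{2 R}$
$- 53 \frac{428}{q{\left(-10 \right)}} + 133 = - 53 \frac{428}{\frac{1}{2} \frac{1}{-10}} + 133 = - 53 \frac{428}{\frac{1}{2} \left(- \frac{1}{10}\right)} + 133 = - 53 \frac{428}{- \frac{1}{20}} + 133 = - 53 \cdot 428 \left(-20\right) + 133 = \left(-53\right) \left(-8560\right) + 133 = 453680 + 133 = 453813$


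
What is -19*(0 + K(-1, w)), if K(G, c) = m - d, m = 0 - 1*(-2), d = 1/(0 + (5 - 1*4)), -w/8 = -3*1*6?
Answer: -19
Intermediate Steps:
w = 144 (w = -8*(-3*1)*6 = -(-24)*6 = -8*(-18) = 144)
d = 1 (d = 1/(0 + (5 - 4)) = 1/(0 + 1) = 1/1 = 1)
m = 2 (m = 0 + 2 = 2)
K(G, c) = 1 (K(G, c) = 2 - 1*1 = 2 - 1 = 1)
-19*(0 + K(-1, w)) = -19*(0 + 1) = -19*1 = -19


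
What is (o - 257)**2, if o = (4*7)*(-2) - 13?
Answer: 106276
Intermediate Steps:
o = -69 (o = 28*(-2) - 13 = -56 - 13 = -69)
(o - 257)**2 = (-69 - 257)**2 = (-326)**2 = 106276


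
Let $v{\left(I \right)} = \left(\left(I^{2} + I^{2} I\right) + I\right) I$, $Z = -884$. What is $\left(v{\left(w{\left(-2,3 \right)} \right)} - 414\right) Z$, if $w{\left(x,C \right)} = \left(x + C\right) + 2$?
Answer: $262548$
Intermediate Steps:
$w{\left(x,C \right)} = 2 + C + x$ ($w{\left(x,C \right)} = \left(C + x\right) + 2 = 2 + C + x$)
$v{\left(I \right)} = I \left(I + I^{2} + I^{3}\right)$ ($v{\left(I \right)} = \left(\left(I^{2} + I^{3}\right) + I\right) I = \left(I + I^{2} + I^{3}\right) I = I \left(I + I^{2} + I^{3}\right)$)
$\left(v{\left(w{\left(-2,3 \right)} \right)} - 414\right) Z = \left(\left(2 + 3 - 2\right)^{2} \left(1 + \left(2 + 3 - 2\right) + \left(2 + 3 - 2\right)^{2}\right) - 414\right) \left(-884\right) = \left(3^{2} \left(1 + 3 + 3^{2}\right) - 414\right) \left(-884\right) = \left(9 \left(1 + 3 + 9\right) - 414\right) \left(-884\right) = \left(9 \cdot 13 - 414\right) \left(-884\right) = \left(117 - 414\right) \left(-884\right) = \left(-297\right) \left(-884\right) = 262548$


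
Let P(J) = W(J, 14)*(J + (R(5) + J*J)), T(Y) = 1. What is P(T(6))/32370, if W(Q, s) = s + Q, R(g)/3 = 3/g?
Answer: 19/10790 ≈ 0.0017609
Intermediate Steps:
R(g) = 9/g (R(g) = 3*(3/g) = 9/g)
W(Q, s) = Q + s
P(J) = (14 + J)*(9/5 + J + J²) (P(J) = (J + 14)*(J + (9/5 + J*J)) = (14 + J)*(J + (9*(⅕) + J²)) = (14 + J)*(J + (9/5 + J²)) = (14 + J)*(9/5 + J + J²))
P(T(6))/32370 = ((14 + 1)*(9 + 5*1 + 5*1²)/5)/32370 = ((⅕)*15*(9 + 5 + 5*1))*(1/32370) = ((⅕)*15*(9 + 5 + 5))*(1/32370) = ((⅕)*15*19)*(1/32370) = 57*(1/32370) = 19/10790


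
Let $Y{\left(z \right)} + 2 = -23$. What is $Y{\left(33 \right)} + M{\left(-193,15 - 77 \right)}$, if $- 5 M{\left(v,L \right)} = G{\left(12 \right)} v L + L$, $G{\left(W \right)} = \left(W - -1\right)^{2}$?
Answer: $- \frac{2022317}{5} \approx -4.0446 \cdot 10^{5}$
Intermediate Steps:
$Y{\left(z \right)} = -25$ ($Y{\left(z \right)} = -2 - 23 = -25$)
$G{\left(W \right)} = \left(1 + W\right)^{2}$ ($G{\left(W \right)} = \left(W + 1\right)^{2} = \left(1 + W\right)^{2}$)
$M{\left(v,L \right)} = - \frac{L}{5} - \frac{169 L v}{5}$ ($M{\left(v,L \right)} = - \frac{\left(1 + 12\right)^{2} v L + L}{5} = - \frac{13^{2} v L + L}{5} = - \frac{169 v L + L}{5} = - \frac{169 L v + L}{5} = - \frac{L + 169 L v}{5} = - \frac{L}{5} - \frac{169 L v}{5}$)
$Y{\left(33 \right)} + M{\left(-193,15 - 77 \right)} = -25 - \frac{\left(15 - 77\right) \left(1 + 169 \left(-193\right)\right)}{5} = -25 - \frac{\left(15 - 77\right) \left(1 - 32617\right)}{5} = -25 - \left(- \frac{62}{5}\right) \left(-32616\right) = -25 - \frac{2022192}{5} = - \frac{2022317}{5}$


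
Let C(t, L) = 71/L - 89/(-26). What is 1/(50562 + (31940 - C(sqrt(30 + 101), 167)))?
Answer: 4342/358206975 ≈ 1.2121e-5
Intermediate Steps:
C(t, L) = 89/26 + 71/L (C(t, L) = 71/L - 89*(-1/26) = 71/L + 89/26 = 89/26 + 71/L)
1/(50562 + (31940 - C(sqrt(30 + 101), 167))) = 1/(50562 + (31940 - (89/26 + 71/167))) = 1/(50562 + (31940 - 1*16709/4342)) = 1/(50562 + (31940 - 16709/4342)) = 1/(50562 + 138666771/4342) = 1/(358206975/4342) = 4342/358206975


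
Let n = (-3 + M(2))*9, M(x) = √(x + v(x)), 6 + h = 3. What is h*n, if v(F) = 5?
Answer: 81 - 27*√7 ≈ 9.5647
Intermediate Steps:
h = -3 (h = -6 + 3 = -3)
M(x) = √(5 + x) (M(x) = √(x + 5) = √(5 + x))
n = -27 + 9*√7 (n = (-3 + √(5 + 2))*9 = (-3 + √7)*9 = -27 + 9*√7 ≈ -3.1882)
h*n = -3*(-27 + 9*√7) = 81 - 27*√7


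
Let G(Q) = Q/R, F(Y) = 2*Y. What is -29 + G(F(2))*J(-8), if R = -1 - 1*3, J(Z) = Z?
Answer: -21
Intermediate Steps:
R = -4 (R = -1 - 3 = -4)
G(Q) = -Q/4 (G(Q) = Q/(-4) = Q*(-¼) = -Q/4)
-29 + G(F(2))*J(-8) = -29 - 2/2*(-8) = -29 - ¼*4*(-8) = -29 - 1*(-8) = -29 + 8 = -21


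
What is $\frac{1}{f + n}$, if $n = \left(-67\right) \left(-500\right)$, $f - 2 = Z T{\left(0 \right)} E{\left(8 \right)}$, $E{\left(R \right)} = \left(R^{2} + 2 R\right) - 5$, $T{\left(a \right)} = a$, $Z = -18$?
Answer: $\frac{1}{33502} \approx 2.9849 \cdot 10^{-5}$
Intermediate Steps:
$E{\left(R \right)} = -5 + R^{2} + 2 R$
$f = 2$ ($f = 2 - 18 \cdot 0 \left(-5 + 8^{2} + 2 \cdot 8\right) = 2 - 18 \cdot 0 \left(-5 + 64 + 16\right) = 2 - 18 \cdot 0 \cdot 75 = 2 - 0 = 2 + 0 = 2$)
$n = 33500$
$\frac{1}{f + n} = \frac{1}{2 + 33500} = \frac{1}{33502}$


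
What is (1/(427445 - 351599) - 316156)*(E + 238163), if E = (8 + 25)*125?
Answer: -2904932325163400/37923 ≈ -7.6601e+10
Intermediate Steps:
E = 4125 (E = 33*125 = 4125)
(1/(427445 - 351599) - 316156)*(E + 238163) = (1/(427445 - 351599) - 316156)*(4125 + 238163) = (1/75846 - 316156)*242288 = -23979167975/75846*242288 = -2904932325163400/37923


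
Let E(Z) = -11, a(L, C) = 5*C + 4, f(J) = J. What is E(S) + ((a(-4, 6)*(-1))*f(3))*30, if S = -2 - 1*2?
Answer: -3071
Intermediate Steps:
S = -4 (S = -2 - 2 = -4)
a(L, C) = 4 + 5*C
E(S) + ((a(-4, 6)*(-1))*f(3))*30 = -11 + (((4 + 5*6)*(-1))*3)*30 = -11 + (((4 + 30)*(-1))*3)*30 = -11 + ((34*(-1))*3)*30 = -11 - 34*3*30 = -11 - 102*30 = -11 - 3060 = -3071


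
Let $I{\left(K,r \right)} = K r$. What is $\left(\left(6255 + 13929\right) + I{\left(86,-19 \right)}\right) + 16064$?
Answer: $34614$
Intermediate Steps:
$\left(\left(6255 + 13929\right) + I{\left(86,-19 \right)}\right) + 16064 = \left(\left(6255 + 13929\right) + 86 \left(-19\right)\right) + 16064 = \left(20184 - 1634\right) + 16064 = 18550 + 16064 = 34614$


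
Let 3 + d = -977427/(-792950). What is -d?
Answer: 1401423/792950 ≈ 1.7674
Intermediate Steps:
d = -1401423/792950 (d = -3 - 977427/(-792950) = -3 - 977427*(-1/792950) = -3 + 977427/792950 = -1401423/792950 ≈ -1.7674)
-d = -1*(-1401423/792950) = 1401423/792950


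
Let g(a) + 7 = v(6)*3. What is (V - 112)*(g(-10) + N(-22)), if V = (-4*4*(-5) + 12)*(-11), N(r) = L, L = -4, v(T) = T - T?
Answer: 12364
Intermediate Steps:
v(T) = 0
N(r) = -4
g(a) = -7 (g(a) = -7 + 0*3 = -7 + 0 = -7)
V = -1012 (V = (-16*(-5) + 12)*(-11) = (80 + 12)*(-11) = 92*(-11) = -1012)
(V - 112)*(g(-10) + N(-22)) = (-1012 - 112)*(-7 - 4) = -1124*(-11) = 12364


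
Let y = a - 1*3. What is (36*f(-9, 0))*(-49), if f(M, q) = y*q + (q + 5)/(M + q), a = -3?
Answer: 980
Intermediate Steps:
y = -6 (y = -3 - 1*3 = -3 - 3 = -6)
f(M, q) = -6*q + (5 + q)/(M + q) (f(M, q) = -6*q + (q + 5)/(M + q) = -6*q + (5 + q)/(M + q))
(36*f(-9, 0))*(-49) = (36*((5 + 0 - 6*0**2 - 6*(-9)*0)/(-9 + 0)))*(-49) = (36*((5 + 0 - 6*0 + 0)/(-9)))*(-49) = (36*(-(5 + 0 + 0 + 0)/9))*(-49) = (36*(-1/9*5))*(-49) = (36*(-5/9))*(-49) = -20*(-49) = 980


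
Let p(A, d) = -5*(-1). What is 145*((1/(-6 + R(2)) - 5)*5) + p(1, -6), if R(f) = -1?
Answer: -26065/7 ≈ -3723.6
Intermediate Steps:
p(A, d) = 5
145*((1/(-6 + R(2)) - 5)*5) + p(1, -6) = 145*((1/(-6 - 1) - 5)*5) + 5 = 145*((1/(-7) - 5)*5) + 5 = 145*((-⅐ - 5)*5) + 5 = 145*(-36/7*5) + 5 = 145*(-180/7) + 5 = -26100/7 + 5 = -26065/7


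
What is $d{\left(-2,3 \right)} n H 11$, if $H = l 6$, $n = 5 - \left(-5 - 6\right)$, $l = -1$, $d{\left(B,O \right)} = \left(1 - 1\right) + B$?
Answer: $2112$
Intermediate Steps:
$d{\left(B,O \right)} = B$ ($d{\left(B,O \right)} = 0 + B = B$)
$n = 16$ ($n = 5 - \left(-5 - 6\right) = 5 - -11 = 5 + 11 = 16$)
$H = -6$ ($H = \left(-1\right) 6 = -6$)
$d{\left(-2,3 \right)} n H 11 = - 2 \cdot 16 \left(-6\right) 11 = \left(-2\right) \left(-96\right) 11 = 192 \cdot 11 = 2112$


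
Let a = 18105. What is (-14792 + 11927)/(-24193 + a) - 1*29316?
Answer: -178472943/6088 ≈ -29316.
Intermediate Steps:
(-14792 + 11927)/(-24193 + a) - 1*29316 = (-14792 + 11927)/(-24193 + 18105) - 1*29316 = -2865/(-6088) - 29316 = -2865*(-1/6088) - 29316 = 2865/6088 - 29316 = -178472943/6088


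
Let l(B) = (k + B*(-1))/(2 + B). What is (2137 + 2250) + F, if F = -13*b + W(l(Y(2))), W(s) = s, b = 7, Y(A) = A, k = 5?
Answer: 17187/4 ≈ 4296.8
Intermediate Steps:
l(B) = (5 - B)/(2 + B) (l(B) = (5 + B*(-1))/(2 + B) = (5 - B)/(2 + B))
F = -361/4 (F = -13*7 + (5 - 1*2)/(2 + 2) = -91 + (5 - 2)/4 = -91 + (¼)*3 = -91 + ¾ = -361/4 ≈ -90.250)
(2137 + 2250) + F = (2137 + 2250) - 361/4 = 4387 - 361/4 = 17187/4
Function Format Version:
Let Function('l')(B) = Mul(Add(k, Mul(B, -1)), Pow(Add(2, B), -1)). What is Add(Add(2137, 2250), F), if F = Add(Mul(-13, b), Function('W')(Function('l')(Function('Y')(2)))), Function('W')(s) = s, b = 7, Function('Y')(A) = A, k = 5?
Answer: Rational(17187, 4) ≈ 4296.8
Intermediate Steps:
Function('l')(B) = Mul(Pow(Add(2, B), -1), Add(5, Mul(-1, B))) (Function('l')(B) = Mul(Add(5, Mul(B, -1)), Pow(Add(2, B), -1)) = Mul(Add(5, Mul(-1, B)), Pow(Add(2, B), -1)) = Mul(Pow(Add(2, B), -1), Add(5, Mul(-1, B))))
F = Rational(-361, 4) (F = Add(Mul(-13, 7), Mul(Pow(Add(2, 2), -1), Add(5, Mul(-1, 2)))) = Add(-91, Mul(Pow(4, -1), Add(5, -2))) = Add(-91, Mul(Rational(1, 4), 3)) = Add(-91, Rational(3, 4)) = Rational(-361, 4) ≈ -90.250)
Add(Add(2137, 2250), F) = Add(Add(2137, 2250), Rational(-361, 4)) = Add(4387, Rational(-361, 4)) = Rational(17187, 4)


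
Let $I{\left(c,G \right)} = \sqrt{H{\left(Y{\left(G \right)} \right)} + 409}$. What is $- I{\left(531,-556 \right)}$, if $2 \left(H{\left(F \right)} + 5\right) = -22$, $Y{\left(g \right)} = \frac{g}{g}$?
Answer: $- \sqrt{393} \approx -19.824$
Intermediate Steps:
$Y{\left(g \right)} = 1$
$H{\left(F \right)} = -16$ ($H{\left(F \right)} = -5 + \frac{1}{2} \left(-22\right) = -5 - 11 = -16$)
$I{\left(c,G \right)} = \sqrt{393}$ ($I{\left(c,G \right)} = \sqrt{-16 + 409} = \sqrt{393}$)
$- I{\left(531,-556 \right)} = - \sqrt{393}$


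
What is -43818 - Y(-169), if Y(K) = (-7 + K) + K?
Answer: -43473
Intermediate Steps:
Y(K) = -7 + 2*K
-43818 - Y(-169) = -43818 - (-7 + 2*(-169)) = -43818 - (-7 - 338) = -43818 - 1*(-345) = -43818 + 345 = -43473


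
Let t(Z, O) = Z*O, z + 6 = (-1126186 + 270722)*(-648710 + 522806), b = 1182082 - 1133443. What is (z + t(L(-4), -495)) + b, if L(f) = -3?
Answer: 107706389574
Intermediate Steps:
b = 48639
z = 107706339450 (z = -6 + (-1126186 + 270722)*(-648710 + 522806) = -6 - 855464*(-125904) = -6 + 107706339456 = 107706339450)
t(Z, O) = O*Z
(z + t(L(-4), -495)) + b = (107706339450 - 495*(-3)) + 48639 = (107706339450 + 1485) + 48639 = 107706340935 + 48639 = 107706389574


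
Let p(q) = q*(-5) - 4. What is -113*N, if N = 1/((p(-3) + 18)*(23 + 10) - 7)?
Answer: -113/950 ≈ -0.11895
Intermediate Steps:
p(q) = -4 - 5*q (p(q) = -5*q - 4 = -4 - 5*q)
N = 1/950 (N = 1/(((-4 - 5*(-3)) + 18)*(23 + 10) - 7) = 1/(((-4 + 15) + 18)*33 - 7) = 1/((11 + 18)*33 - 7) = 1/(29*33 - 7) = 1/(957 - 7) = 1/950 ≈ 0.0010526)
-113*N = -113*1/950 = -113/950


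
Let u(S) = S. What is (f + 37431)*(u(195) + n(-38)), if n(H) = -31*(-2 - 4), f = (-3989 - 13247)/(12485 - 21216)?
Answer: 124521200157/8731 ≈ 1.4262e+7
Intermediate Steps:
f = 17236/8731 (f = -17236/(-8731) = -17236*(-1/8731) = 17236/8731 ≈ 1.9741)
n(H) = 186 (n(H) = -31*(-6) = 186)
(f + 37431)*(u(195) + n(-38)) = (17236/8731 + 37431)*(195 + 186) = (326827297/8731)*381 = 124521200157/8731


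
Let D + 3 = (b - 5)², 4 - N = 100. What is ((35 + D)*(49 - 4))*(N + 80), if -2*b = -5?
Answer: -27540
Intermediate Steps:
b = 5/2 (b = -½*(-5) = 5/2 ≈ 2.5000)
N = -96 (N = 4 - 1*100 = 4 - 100 = -96)
D = 13/4 (D = -3 + (5/2 - 5)² = -3 + (-5/2)² = -3 + 25/4 = 13/4 ≈ 3.2500)
((35 + D)*(49 - 4))*(N + 80) = ((35 + 13/4)*(49 - 4))*(-96 + 80) = ((153/4)*45)*(-16) = (6885/4)*(-16) = -27540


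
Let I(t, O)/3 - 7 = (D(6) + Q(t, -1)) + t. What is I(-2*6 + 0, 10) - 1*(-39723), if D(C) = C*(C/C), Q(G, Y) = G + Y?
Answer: 39687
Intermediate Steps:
D(C) = C (D(C) = C*1 = C)
I(t, O) = 36 + 6*t (I(t, O) = 21 + 3*((6 + (t - 1)) + t) = 21 + 3*((6 + (-1 + t)) + t) = 21 + 3*((5 + t) + t) = 21 + 3*(5 + 2*t) = 21 + (15 + 6*t) = 36 + 6*t)
I(-2*6 + 0, 10) - 1*(-39723) = (36 + 6*(-2*6 + 0)) - 1*(-39723) = (36 + 6*(-12 + 0)) + 39723 = (36 + 6*(-12)) + 39723 = (36 - 72) + 39723 = -36 + 39723 = 39687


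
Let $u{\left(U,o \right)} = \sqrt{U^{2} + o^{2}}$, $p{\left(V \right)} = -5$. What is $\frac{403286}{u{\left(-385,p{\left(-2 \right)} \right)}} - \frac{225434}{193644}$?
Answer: $- \frac{10247}{8802} + \frac{201643 \sqrt{5930}}{14825} \approx 1046.2$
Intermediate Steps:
$\frac{403286}{u{\left(-385,p{\left(-2 \right)} \right)}} - \frac{225434}{193644} = \frac{403286}{\sqrt{\left(-385\right)^{2} + \left(-5\right)^{2}}} - \frac{225434}{193644} = \frac{403286}{\sqrt{148225 + 25}} - \frac{10247}{8802} = \frac{403286}{\sqrt{148250}} - \frac{10247}{8802} = \frac{403286}{5 \sqrt{5930}} - \frac{10247}{8802} = 403286 \frac{\sqrt{5930}}{29650} - \frac{10247}{8802} = \frac{201643 \sqrt{5930}}{14825} - \frac{10247}{8802} = - \frac{10247}{8802} + \frac{201643 \sqrt{5930}}{14825}$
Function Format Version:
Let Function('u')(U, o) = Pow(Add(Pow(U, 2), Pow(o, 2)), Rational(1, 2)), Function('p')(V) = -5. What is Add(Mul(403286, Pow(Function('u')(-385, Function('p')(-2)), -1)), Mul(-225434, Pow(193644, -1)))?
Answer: Add(Rational(-10247, 8802), Mul(Rational(201643, 14825), Pow(5930, Rational(1, 2)))) ≈ 1046.2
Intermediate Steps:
Add(Mul(403286, Pow(Function('u')(-385, Function('p')(-2)), -1)), Mul(-225434, Pow(193644, -1))) = Add(Mul(403286, Pow(Pow(Add(Pow(-385, 2), Pow(-5, 2)), Rational(1, 2)), -1)), Mul(-225434, Pow(193644, -1))) = Add(Mul(403286, Pow(Pow(Add(148225, 25), Rational(1, 2)), -1)), Mul(-225434, Rational(1, 193644))) = Add(Mul(403286, Pow(Pow(148250, Rational(1, 2)), -1)), Rational(-10247, 8802)) = Add(Mul(403286, Pow(Mul(5, Pow(5930, Rational(1, 2))), -1)), Rational(-10247, 8802)) = Add(Mul(403286, Mul(Rational(1, 29650), Pow(5930, Rational(1, 2)))), Rational(-10247, 8802)) = Add(Mul(Rational(201643, 14825), Pow(5930, Rational(1, 2))), Rational(-10247, 8802)) = Add(Rational(-10247, 8802), Mul(Rational(201643, 14825), Pow(5930, Rational(1, 2))))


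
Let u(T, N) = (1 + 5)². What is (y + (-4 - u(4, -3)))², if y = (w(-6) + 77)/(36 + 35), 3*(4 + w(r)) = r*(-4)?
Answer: 7612081/5041 ≈ 1510.0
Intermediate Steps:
w(r) = -4 - 4*r/3 (w(r) = -4 + (r*(-4))/3 = -4 + (-4*r)/3 = -4 - 4*r/3)
u(T, N) = 36 (u(T, N) = 6² = 36)
y = 81/71 (y = ((-4 - 4/3*(-6)) + 77)/(36 + 35) = ((-4 + 8) + 77)/71 = (4 + 77)*(1/71) = 81*(1/71) = 81/71 ≈ 1.1408)
(y + (-4 - u(4, -3)))² = (81/71 + (-4 - 1*36))² = (81/71 + (-4 - 36))² = (81/71 - 40)² = (-2759/71)² = 7612081/5041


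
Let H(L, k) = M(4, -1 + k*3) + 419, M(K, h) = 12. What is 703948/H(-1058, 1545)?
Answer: 703948/431 ≈ 1633.3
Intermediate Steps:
H(L, k) = 431 (H(L, k) = 12 + 419 = 431)
703948/H(-1058, 1545) = 703948/431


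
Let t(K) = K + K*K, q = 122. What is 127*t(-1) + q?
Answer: 122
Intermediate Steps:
t(K) = K + K²
127*t(-1) + q = 127*(-(1 - 1)) + 122 = 127*(-1*0) + 122 = 127*0 + 122 = 0 + 122 = 122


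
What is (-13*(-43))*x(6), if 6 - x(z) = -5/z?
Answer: 22919/6 ≈ 3819.8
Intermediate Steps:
x(z) = 6 + 5/z (x(z) = 6 - (-5)/z = 6 + 5/z)
(-13*(-43))*x(6) = (-13*(-43))*(6 + 5/6) = 559*(6 + 5*(1/6)) = 559*(6 + 5/6) = 559*(41/6) = 22919/6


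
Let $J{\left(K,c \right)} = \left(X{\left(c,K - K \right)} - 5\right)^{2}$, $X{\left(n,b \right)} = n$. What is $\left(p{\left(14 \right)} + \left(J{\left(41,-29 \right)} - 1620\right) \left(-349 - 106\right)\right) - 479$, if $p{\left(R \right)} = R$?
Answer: $210655$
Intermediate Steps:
$J{\left(K,c \right)} = \left(-5 + c\right)^{2}$ ($J{\left(K,c \right)} = \left(c - 5\right)^{2} = \left(-5 + c\right)^{2}$)
$\left(p{\left(14 \right)} + \left(J{\left(41,-29 \right)} - 1620\right) \left(-349 - 106\right)\right) - 479 = \left(14 + \left(\left(-5 - 29\right)^{2} - 1620\right) \left(-349 - 106\right)\right) - 479 = \left(14 + \left(\left(-34\right)^{2} - 1620\right) \left(-455\right)\right) - 479 = \left(14 + \left(1156 - 1620\right) \left(-455\right)\right) - 479 = \left(14 - -211120\right) - 479 = \left(14 + 211120\right) - 479 = 211134 - 479 = 210655$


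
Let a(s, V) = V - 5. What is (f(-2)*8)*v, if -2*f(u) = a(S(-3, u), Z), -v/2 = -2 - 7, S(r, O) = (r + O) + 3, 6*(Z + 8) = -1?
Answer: 948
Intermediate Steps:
Z = -49/6 (Z = -8 + (⅙)*(-1) = -8 - ⅙ = -49/6 ≈ -8.1667)
S(r, O) = 3 + O + r (S(r, O) = (O + r) + 3 = 3 + O + r)
v = 18 (v = -2*(-2 - 7) = -2*(-9) = 18)
a(s, V) = -5 + V
f(u) = 79/12 (f(u) = -(-5 - 49/6)/2 = -½*(-79/6) = 79/12)
(f(-2)*8)*v = ((79/12)*8)*18 = (158/3)*18 = 948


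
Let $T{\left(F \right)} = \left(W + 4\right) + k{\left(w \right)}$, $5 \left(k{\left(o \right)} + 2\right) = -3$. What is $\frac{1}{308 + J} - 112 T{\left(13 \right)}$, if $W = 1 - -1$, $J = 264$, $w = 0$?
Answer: $- \frac{1089083}{2860} \approx -380.8$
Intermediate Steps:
$k{\left(o \right)} = - \frac{13}{5}$ ($k{\left(o \right)} = -2 + \frac{1}{5} \left(-3\right) = -2 - \frac{3}{5} = - \frac{13}{5}$)
$W = 2$ ($W = 1 + 1 = 2$)
$T{\left(F \right)} = \frac{17}{5}$ ($T{\left(F \right)} = \left(2 + 4\right) - \frac{13}{5} = 6 - \frac{13}{5} = \frac{17}{5}$)
$\frac{1}{308 + J} - 112 T{\left(13 \right)} = \frac{1}{308 + 264} - \frac{1904}{5} = \frac{1}{572} - \frac{1904}{5} = - \frac{1089083}{2860}$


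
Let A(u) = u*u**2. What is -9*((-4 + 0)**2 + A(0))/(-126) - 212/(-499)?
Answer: 5476/3493 ≈ 1.5677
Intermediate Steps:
A(u) = u**3
-9*((-4 + 0)**2 + A(0))/(-126) - 212/(-499) = -9*((-4 + 0)**2 + 0**3)/(-126) - 212/(-499) = -9*((-4)**2 + 0)*(-1/126) - 212*(-1/499) = -9*(16 + 0)*(-1/126) + 212/499 = -9*16*(-1/126) + 212/499 = -144*(-1/126) + 212/499 = 8/7 + 212/499 = 5476/3493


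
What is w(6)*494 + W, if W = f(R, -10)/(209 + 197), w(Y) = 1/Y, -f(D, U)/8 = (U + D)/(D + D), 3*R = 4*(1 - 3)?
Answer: 100225/1218 ≈ 82.286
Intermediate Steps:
R = -8/3 (R = (4*(1 - 3))/3 = (4*(-2))/3 = (1/3)*(-8) = -8/3 ≈ -2.6667)
f(D, U) = -4*(D + U)/D (f(D, U) = -8*(U + D)/(D + D) = -8*(D + U)/(2*D) = -8*(D + U)*1/(2*D) = -4*(D + U)/D)
W = -19/406 (W = (-4 - 4*(-10)/(-8/3))/(209 + 197) = (-4 - 4*(-10)*(-3/8))/406 = (-4 - 15)*(1/406) = -19*1/406 = -19/406 ≈ -0.046798)
w(6)*494 + W = 494/6 - 19/406 = (1/6)*494 - 19/406 = 247/3 - 19/406 = 100225/1218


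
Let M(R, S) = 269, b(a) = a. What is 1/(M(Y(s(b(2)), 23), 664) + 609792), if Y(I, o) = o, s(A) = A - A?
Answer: 1/610061 ≈ 1.6392e-6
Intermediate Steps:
s(A) = 0
1/(M(Y(s(b(2)), 23), 664) + 609792) = 1/(269 + 609792) = 1/610061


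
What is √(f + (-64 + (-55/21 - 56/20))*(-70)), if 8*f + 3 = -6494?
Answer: √582798/12 ≈ 63.618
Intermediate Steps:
f = -6497/8 (f = -3/8 + (⅛)*(-6494) = -3/8 - 3247/4 = -6497/8 ≈ -812.13)
√(f + (-64 + (-55/21 - 56/20))*(-70)) = √(-6497/8 + (-64 + (-55/21 - 56/20))*(-70)) = √(-6497/8 + (-64 + (-55*1/21 - 56*1/20))*(-70)) = √(-6497/8 + (-64 + (-55/21 - 14/5))*(-70)) = √(-6497/8 + (-64 - 569/105)*(-70)) = √(-6497/8 - 7289/105*(-70)) = √(-6497/8 + 14578/3) = √(97133/24) = √582798/12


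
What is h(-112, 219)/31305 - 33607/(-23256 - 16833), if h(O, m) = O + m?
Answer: 16767566/19920415 ≈ 0.84173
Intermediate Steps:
h(-112, 219)/31305 - 33607/(-23256 - 16833) = (-112 + 219)/31305 - 33607/(-23256 - 16833) = 107*(1/31305) - 33607/(-40089) = 107/31305 - 33607*(-1/40089) = 107/31305 + 4801/5727 = 16767566/19920415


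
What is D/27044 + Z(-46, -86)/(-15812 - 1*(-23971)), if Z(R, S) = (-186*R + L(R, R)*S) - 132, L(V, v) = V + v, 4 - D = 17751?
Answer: 296993011/220651996 ≈ 1.3460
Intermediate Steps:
D = -17747 (D = 4 - 1*17751 = 4 - 17751 = -17747)
Z(R, S) = -132 - 186*R + 2*R*S (Z(R, S) = (-186*R + (R + R)*S) - 132 = (-186*R + (2*R)*S) - 132 = (-186*R + 2*R*S) - 132 = -132 - 186*R + 2*R*S)
D/27044 + Z(-46, -86)/(-15812 - 1*(-23971)) = -17747/27044 + (-132 - 186*(-46) + 2*(-46)*(-86))/(-15812 - 1*(-23971)) = -17747*1/27044 + (-132 + 8556 + 7912)/(-15812 + 23971) = -17747/27044 + 16336/8159 = 296993011/220651996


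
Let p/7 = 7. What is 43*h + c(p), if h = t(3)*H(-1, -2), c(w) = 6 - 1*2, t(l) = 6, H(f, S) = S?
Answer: -512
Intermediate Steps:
p = 49 (p = 7*7 = 49)
c(w) = 4 (c(w) = 6 - 2 = 4)
h = -12 (h = 6*(-2) = -12)
43*h + c(p) = 43*(-12) + 4 = -516 + 4 = -512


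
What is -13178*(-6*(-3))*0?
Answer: 0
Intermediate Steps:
-13178*(-6*(-3))*0 = -237204*0 = -13178*0 = 0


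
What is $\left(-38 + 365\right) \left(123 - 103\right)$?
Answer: $6540$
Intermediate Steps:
$\left(-38 + 365\right) \left(123 - 103\right) = 327 \cdot 20 = 6540$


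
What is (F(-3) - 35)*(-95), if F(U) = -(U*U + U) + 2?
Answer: 3705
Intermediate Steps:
F(U) = 2 - U - U**2 (F(U) = -(U**2 + U) + 2 = -(U + U**2) + 2 = (-U - U**2) + 2 = 2 - U - U**2)
(F(-3) - 35)*(-95) = ((2 - 1*(-3) - 1*(-3)**2) - 35)*(-95) = ((2 + 3 - 1*9) - 35)*(-95) = ((2 + 3 - 9) - 35)*(-95) = (-4 - 35)*(-95) = -39*(-95) = 3705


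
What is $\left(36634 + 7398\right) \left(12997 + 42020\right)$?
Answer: $2422508544$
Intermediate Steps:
$\left(36634 + 7398\right) \left(12997 + 42020\right) = 44032 \cdot 55017 = 2422508544$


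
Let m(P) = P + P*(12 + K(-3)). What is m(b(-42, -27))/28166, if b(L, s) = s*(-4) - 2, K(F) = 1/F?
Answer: 2014/42249 ≈ 0.047670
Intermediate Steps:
b(L, s) = -2 - 4*s (b(L, s) = -4*s - 2 = -2 - 4*s)
m(P) = 38*P/3 (m(P) = P + P*(12 + 1/(-3)) = P + P*(12 - ⅓) = P + P*(35/3) = P + 35*P/3 = 38*P/3)
m(b(-42, -27))/28166 = (38*(-2 - 4*(-27))/3)/28166 = (38*(-2 + 108)/3)*(1/28166) = ((38/3)*106)*(1/28166) = (4028/3)*(1/28166) = 2014/42249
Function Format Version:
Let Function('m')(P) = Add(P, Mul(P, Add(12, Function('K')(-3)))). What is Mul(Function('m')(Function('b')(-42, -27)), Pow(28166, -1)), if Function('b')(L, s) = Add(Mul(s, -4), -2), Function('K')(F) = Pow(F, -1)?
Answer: Rational(2014, 42249) ≈ 0.047670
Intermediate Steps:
Function('b')(L, s) = Add(-2, Mul(-4, s)) (Function('b')(L, s) = Add(Mul(-4, s), -2) = Add(-2, Mul(-4, s)))
Function('m')(P) = Mul(Rational(38, 3), P) (Function('m')(P) = Add(P, Mul(P, Add(12, Pow(-3, -1)))) = Add(P, Mul(P, Add(12, Rational(-1, 3)))) = Add(P, Mul(P, Rational(35, 3))) = Add(P, Mul(Rational(35, 3), P)) = Mul(Rational(38, 3), P))
Mul(Function('m')(Function('b')(-42, -27)), Pow(28166, -1)) = Mul(Mul(Rational(38, 3), Add(-2, Mul(-4, -27))), Pow(28166, -1)) = Mul(Mul(Rational(38, 3), Add(-2, 108)), Rational(1, 28166)) = Mul(Mul(Rational(38, 3), 106), Rational(1, 28166)) = Mul(Rational(4028, 3), Rational(1, 28166)) = Rational(2014, 42249)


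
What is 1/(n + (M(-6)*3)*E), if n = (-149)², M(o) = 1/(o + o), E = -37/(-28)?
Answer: 112/2486475 ≈ 4.5044e-5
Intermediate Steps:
E = 37/28 (E = -37*(-1/28) = 37/28 ≈ 1.3214)
M(o) = 1/(2*o)
n = 22201
1/(n + (M(-6)*3)*E) = 1/(22201 + (((½)/(-6))*3)*(37/28)) = 1/(22201 + (((½)*(-⅙))*3)*(37/28)) = 1/(22201 - 1/12*3*(37/28)) = 1/(22201 - ¼*37/28) = 1/(22201 - 37/112) = 1/(2486475/112) = 112/2486475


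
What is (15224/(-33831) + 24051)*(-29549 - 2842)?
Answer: -2928341311043/3759 ≈ -7.7902e+8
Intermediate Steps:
(15224/(-33831) + 24051)*(-29549 - 2842) = (15224*(-1/33831) + 24051)*(-32391) = (-15224/33831 + 24051)*(-32391) = (813654157/33831)*(-32391) = -2928341311043/3759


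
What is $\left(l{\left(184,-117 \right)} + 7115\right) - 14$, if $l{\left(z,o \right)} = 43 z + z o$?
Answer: $-6515$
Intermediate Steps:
$l{\left(z,o \right)} = 43 z + o z$
$\left(l{\left(184,-117 \right)} + 7115\right) - 14 = \left(184 \left(43 - 117\right) + 7115\right) - 14 = \left(184 \left(-74\right) + 7115\right) - 14 = \left(-13616 + 7115\right) - 14 = -6501 - 14 = -6515$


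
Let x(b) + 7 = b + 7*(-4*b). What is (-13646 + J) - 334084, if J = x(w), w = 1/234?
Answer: -9041165/26 ≈ -3.4774e+5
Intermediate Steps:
w = 1/234 ≈ 0.0042735
x(b) = -7 - 27*b (x(b) = -7 + (b + 7*(-4*b)) = -7 + (b - 28*b) = -7 - 27*b)
J = -185/26 (J = -7 - 27*1/234 = -7 - 3/26 = -185/26 ≈ -7.1154)
(-13646 + J) - 334084 = (-13646 - 185/26) - 334084 = -354981/26 - 334084 = -9041165/26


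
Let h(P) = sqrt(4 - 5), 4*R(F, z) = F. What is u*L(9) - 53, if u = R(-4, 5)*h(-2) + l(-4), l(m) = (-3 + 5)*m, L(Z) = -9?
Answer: 19 + 9*I ≈ 19.0 + 9.0*I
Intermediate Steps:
R(F, z) = F/4
h(P) = I (h(P) = sqrt(-1) = I)
l(m) = 2*m
u = -8 - I (u = ((1/4)*(-4))*I + 2*(-4) = -I - 8 = -8 - I ≈ -8.0 - 1.0*I)
u*L(9) - 53 = (-8 - I)*(-9) - 53 = (72 + 9*I) - 53 = 19 + 9*I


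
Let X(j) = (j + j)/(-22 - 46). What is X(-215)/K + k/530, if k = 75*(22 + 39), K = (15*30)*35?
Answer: 49000529/5676300 ≈ 8.6325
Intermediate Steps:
X(j) = -j/34 (X(j) = (2*j)/(-68) = (2*j)*(-1/68) = -j/34)
K = 15750 (K = 450*35 = 15750)
k = 4575 (k = 75*61 = 4575)
X(-215)/K + k/530 = -1/34*(-215)/15750 + 4575/530 = (215/34)*(1/15750) + 4575*(1/530) = 43/107100 + 915/106 = 49000529/5676300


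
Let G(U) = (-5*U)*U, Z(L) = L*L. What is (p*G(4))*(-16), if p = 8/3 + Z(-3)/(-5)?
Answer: 3328/3 ≈ 1109.3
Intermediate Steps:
Z(L) = L²
p = 13/15 (p = 8/3 + (-3)²/(-5) = 8*(⅓) + 9*(-⅕) = 8/3 - 9/5 = 13/15 ≈ 0.86667)
G(U) = -5*U²
(p*G(4))*(-16) = (13*(-5*4²)/15)*(-16) = (13*(-5*16)/15)*(-16) = ((13/15)*(-80))*(-16) = -208/3*(-16) = 3328/3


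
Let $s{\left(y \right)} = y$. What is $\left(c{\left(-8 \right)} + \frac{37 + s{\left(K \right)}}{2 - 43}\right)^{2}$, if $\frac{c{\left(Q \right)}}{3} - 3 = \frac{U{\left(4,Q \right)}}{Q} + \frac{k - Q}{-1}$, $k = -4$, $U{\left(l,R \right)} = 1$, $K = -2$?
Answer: $\frac{1923769}{107584} \approx 17.882$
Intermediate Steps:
$c{\left(Q \right)} = 21 + 3 Q + \frac{3}{Q}$ ($c{\left(Q \right)} = 9 + 3 \left(1 \frac{1}{Q} + \frac{-4 - Q}{-1}\right) = 9 + 3 \left(\frac{1}{Q} + \left(-4 - Q\right) \left(-1\right)\right) = 9 + 3 \left(\frac{1}{Q} + \left(4 + Q\right)\right) = 9 + 3 \left(4 + Q + \frac{1}{Q}\right) = 9 + \left(12 + 3 Q + \frac{3}{Q}\right) = 21 + 3 Q + \frac{3}{Q}$)
$\left(c{\left(-8 \right)} + \frac{37 + s{\left(K \right)}}{2 - 43}\right)^{2} = \left(\left(21 + 3 \left(-8\right) + \frac{3}{-8}\right) + \frac{37 - 2}{2 - 43}\right)^{2} = \left(\left(21 - 24 + 3 \left(- \frac{1}{8}\right)\right) + \frac{35}{-41}\right)^{2} = \left(\left(21 - 24 - \frac{3}{8}\right) + 35 \left(- \frac{1}{41}\right)\right)^{2} = \left(- \frac{27}{8} - \frac{35}{41}\right)^{2} = \left(- \frac{1387}{328}\right)^{2} = \frac{1923769}{107584}$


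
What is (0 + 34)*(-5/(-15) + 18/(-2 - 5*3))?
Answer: -74/3 ≈ -24.667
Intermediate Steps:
(0 + 34)*(-5/(-15) + 18/(-2 - 5*3)) = 34*(-5*(-1/15) + 18/(-2 - 15)) = 34*(⅓ + 18/(-17)) = 34*(⅓ + 18*(-1/17)) = 34*(⅓ - 18/17) = 34*(-37/51) = -74/3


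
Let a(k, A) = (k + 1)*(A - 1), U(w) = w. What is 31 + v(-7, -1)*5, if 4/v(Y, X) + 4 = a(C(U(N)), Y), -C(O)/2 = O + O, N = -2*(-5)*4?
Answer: 9832/317 ≈ 31.016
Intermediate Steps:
N = 40 (N = 10*4 = 40)
C(O) = -4*O (C(O) = -2*(O + O) = -4*O)
a(k, A) = (1 + k)*(-1 + A)
v(Y, X) = 4/(155 - 159*Y) (v(Y, X) = 4/(-4 + (-1 + Y - (-4)*40 + Y*(-4*40))) = 4/(-4 + (-1 + Y - 1*(-160) + Y*(-160))) = 4/(-4 + (-1 + Y + 160 - 160*Y)) = 4/(-4 + (159 - 159*Y)) = 4/(155 - 159*Y))
31 + v(-7, -1)*5 = 31 - 4/(-155 + 159*(-7))*5 = 31 - 4/(-155 - 1113)*5 = 31 - 4/(-1268)*5 = 31 - 4*(-1/1268)*5 = 31 + (1/317)*5 = 31 + 5/317 = 9832/317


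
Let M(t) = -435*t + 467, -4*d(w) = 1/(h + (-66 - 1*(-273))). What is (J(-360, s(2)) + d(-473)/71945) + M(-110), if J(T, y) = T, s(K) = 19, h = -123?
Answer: 1159289498639/24173520 ≈ 47957.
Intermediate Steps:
d(w) = -1/336 (d(w) = -1/(4*(-123 + (-66 - 1*(-273)))) = -1/(4*(-123 + (-66 + 273))) = -1/(4*(-123 + 207)) = -¼/84 = -¼*1/84 = -1/336)
M(t) = 467 - 435*t
(J(-360, s(2)) + d(-473)/71945) + M(-110) = (-360 - 1/336/71945) + (467 - 435*(-110)) = (-360 - 1/336*1/71945) + (467 + 47850) = (-360 - 1/24173520) + 48317 = -8702467201/24173520 + 48317 = 1159289498639/24173520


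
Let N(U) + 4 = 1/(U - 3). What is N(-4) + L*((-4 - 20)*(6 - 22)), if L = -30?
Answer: -80669/7 ≈ -11524.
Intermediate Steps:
N(U) = -4 + 1/(-3 + U) (N(U) = -4 + 1/(U - 3) = -4 + 1/(-3 + U))
N(-4) + L*((-4 - 20)*(6 - 22)) = (13 - 4*(-4))/(-3 - 4) - 30*(-4 - 20)*(6 - 22) = (13 + 16)/(-7) - (-720)*(-16) = -⅐*29 - 30*384 = -29/7 - 11520 = -80669/7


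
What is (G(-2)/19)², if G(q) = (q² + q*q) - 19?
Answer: 121/361 ≈ 0.33518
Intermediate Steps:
G(q) = -19 + 2*q² (G(q) = (q² + q²) - 19 = 2*q² - 19 = -19 + 2*q²)
(G(-2)/19)² = ((-19 + 2*(-2)²)/19)² = ((-19 + 2*4)*(1/19))² = ((-19 + 8)*(1/19))² = (-11*1/19)² = (-11/19)² = 121/361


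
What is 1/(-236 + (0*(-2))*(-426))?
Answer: -1/236 ≈ -0.0042373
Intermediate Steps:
1/(-236 + (0*(-2))*(-426)) = 1/(-236 + 0*(-426)) = 1/(-236 + 0) = 1/(-236) = -1/236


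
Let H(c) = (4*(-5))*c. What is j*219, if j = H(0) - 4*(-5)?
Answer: 4380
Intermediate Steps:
H(c) = -20*c
j = 20 (j = -20*0 - 4*(-5) = 0 + 20 = 20)
j*219 = 20*219 = 4380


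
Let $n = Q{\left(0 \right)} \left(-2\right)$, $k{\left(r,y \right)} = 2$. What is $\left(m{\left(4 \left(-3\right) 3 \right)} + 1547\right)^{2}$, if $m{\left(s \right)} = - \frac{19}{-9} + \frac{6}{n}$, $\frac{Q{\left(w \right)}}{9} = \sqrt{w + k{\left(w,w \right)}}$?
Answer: $\frac{388758737}{162} - \frac{13942 \sqrt{2}}{27} \approx 2.399 \cdot 10^{6}$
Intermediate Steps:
$Q{\left(w \right)} = 9 \sqrt{2 + w}$ ($Q{\left(w \right)} = 9 \sqrt{w + 2} = 9 \sqrt{2 + w}$)
$n = - 18 \sqrt{2}$ ($n = 9 \sqrt{2 + 0} \left(-2\right) = 9 \sqrt{2} \left(-2\right) = - 18 \sqrt{2} \approx -25.456$)
$m{\left(s \right)} = \frac{19}{9} - \frac{\sqrt{2}}{6}$ ($m{\left(s \right)} = - \frac{19}{-9} + \frac{6}{\left(-18\right) \sqrt{2}} = \left(-19\right) \left(- \frac{1}{9}\right) + 6 \left(- \frac{\sqrt{2}}{36}\right) = \frac{19}{9} - \frac{\sqrt{2}}{6}$)
$\left(m{\left(4 \left(-3\right) 3 \right)} + 1547\right)^{2} = \left(\left(\frac{19}{9} - \frac{\sqrt{2}}{6}\right) + 1547\right)^{2} = \left(\frac{13942}{9} - \frac{\sqrt{2}}{6}\right)^{2}$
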